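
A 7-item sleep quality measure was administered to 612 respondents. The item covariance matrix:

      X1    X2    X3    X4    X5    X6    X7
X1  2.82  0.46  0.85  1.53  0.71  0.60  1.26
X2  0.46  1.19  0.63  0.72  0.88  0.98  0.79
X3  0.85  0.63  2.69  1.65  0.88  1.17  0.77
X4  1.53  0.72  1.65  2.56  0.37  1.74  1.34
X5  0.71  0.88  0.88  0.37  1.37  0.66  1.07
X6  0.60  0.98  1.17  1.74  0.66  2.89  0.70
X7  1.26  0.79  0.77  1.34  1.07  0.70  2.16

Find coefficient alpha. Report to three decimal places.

α = 0.835

Σσᵢ² = 2.82 + 1.19 + 2.69 + 2.56 + 1.37 + 2.89 + 2.16 = 15.68
Sum of off-diagonal covariances = 19.76
total variance = 15.68 + 2 × 19.76 = 55.20
α = (k/(k−1))·(1 − Σσᵢ²/total variance) = (7/6)·(1 − 15.68/55.20) = 0.835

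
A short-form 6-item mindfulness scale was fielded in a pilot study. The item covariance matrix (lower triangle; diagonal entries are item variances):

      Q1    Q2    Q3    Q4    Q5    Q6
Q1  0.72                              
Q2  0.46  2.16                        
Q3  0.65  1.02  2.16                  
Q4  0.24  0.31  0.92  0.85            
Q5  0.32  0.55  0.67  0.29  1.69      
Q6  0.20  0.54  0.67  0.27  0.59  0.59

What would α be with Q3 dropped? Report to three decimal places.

Remaining items: Q1, Q2, Q4, Q5, Q6 (k = 5).
ΣVar(i) = 0.72 + 2.16 + 0.85 + 1.69 + 0.59 = 6.01
σ²_total = 6.01 + 2 × 3.77 = 13.55
α (item deleted) = (5/4)·(1 − 6.01/13.55) = 0.696

α = 0.696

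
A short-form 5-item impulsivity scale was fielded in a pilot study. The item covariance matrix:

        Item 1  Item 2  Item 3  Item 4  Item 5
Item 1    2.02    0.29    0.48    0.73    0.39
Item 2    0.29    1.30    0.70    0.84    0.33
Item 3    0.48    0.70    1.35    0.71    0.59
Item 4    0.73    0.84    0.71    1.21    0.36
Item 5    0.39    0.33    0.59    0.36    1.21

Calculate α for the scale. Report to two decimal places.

α = 0.76

ΣVar(i) = 2.02 + 1.30 + 1.35 + 1.21 + 1.21 = 7.09
Σ_{i<j} σ_ij = 5.42
σ²_total = 7.09 + 2 × 5.42 = 17.93
α = (k/(k−1))·(1 − ΣVar(i)/σ²_total) = (5/4)·(1 − 7.09/17.93) = 0.76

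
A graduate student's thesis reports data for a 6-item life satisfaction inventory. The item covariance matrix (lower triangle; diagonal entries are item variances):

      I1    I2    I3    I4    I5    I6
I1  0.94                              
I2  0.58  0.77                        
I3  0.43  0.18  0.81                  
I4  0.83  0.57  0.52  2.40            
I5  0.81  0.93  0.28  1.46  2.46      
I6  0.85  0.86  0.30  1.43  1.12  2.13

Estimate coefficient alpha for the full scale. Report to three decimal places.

coefficient alpha = 0.841

sum of item variances = 0.94 + 0.77 + 0.81 + 2.40 + 2.46 + 2.13 = 9.51
Sum of the distinct covariances = 11.15
σ²_T = 9.51 + 2 × 11.15 = 31.81
α = (k/(k−1))·(1 − sum of item variances/σ²_T) = (6/5)·(1 − 9.51/31.81) = 0.841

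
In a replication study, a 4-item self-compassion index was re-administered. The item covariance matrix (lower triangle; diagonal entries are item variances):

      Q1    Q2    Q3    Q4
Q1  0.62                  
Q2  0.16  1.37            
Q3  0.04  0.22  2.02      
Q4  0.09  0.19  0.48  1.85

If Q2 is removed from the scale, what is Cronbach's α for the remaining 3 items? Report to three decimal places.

α = 0.320

Remaining items: Q1, Q3, Q4 (k = 3).
sum of item variances = 0.62 + 2.02 + 1.85 = 4.49
Var(T) = 4.49 + 2 × 0.61 = 5.71
α (item deleted) = (3/2)·(1 − 4.49/5.71) = 0.320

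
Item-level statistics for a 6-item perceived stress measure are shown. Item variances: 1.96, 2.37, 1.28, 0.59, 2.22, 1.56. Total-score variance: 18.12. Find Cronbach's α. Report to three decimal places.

α = 0.539

sum of item variances = 1.96 + 2.37 + 1.28 + 0.59 + 2.22 + 1.56 = 9.98
α = (k/(k−1))·(1 − sum of item variances/Var(T)) = (6/5)·(1 − 9.98/18.12) = 0.539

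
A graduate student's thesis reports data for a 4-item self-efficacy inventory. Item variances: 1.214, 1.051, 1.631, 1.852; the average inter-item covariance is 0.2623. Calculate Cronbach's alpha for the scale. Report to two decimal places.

Σσ²ᵢ = 1.214 + 1.051 + 1.631 + 1.852 = 5.748
Sum of the 6 distinct covariances = 6 × 0.2623 = 1.5738
Var(T) = Σσ²ᵢ + 2·Σcov = 5.748 + 2 × 1.5738 = 8.8956
α = (4/3)·(1 − 5.748/8.8956) = 0.47

α = 0.47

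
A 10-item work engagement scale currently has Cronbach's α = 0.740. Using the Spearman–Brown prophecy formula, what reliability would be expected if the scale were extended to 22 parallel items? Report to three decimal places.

predicted reliability = 0.862

Length factor m = 22/10 = 2.2000
α' = m·α / (1 + (m−1)·α)
   = 22/10 × 0.740 / (1 + (22/10 − 1) × 0.740)
   = 1.6280 / 1.8880 = 0.862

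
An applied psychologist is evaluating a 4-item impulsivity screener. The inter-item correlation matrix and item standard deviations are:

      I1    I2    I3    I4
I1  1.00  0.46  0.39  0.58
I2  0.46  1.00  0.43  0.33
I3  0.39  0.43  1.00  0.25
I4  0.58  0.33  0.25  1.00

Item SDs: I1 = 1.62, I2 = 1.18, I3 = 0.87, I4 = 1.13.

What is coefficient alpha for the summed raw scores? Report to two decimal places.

Σσ²ᵢ = 1.62² + 1.18² + 0.87² + 1.13² = 6.0506
Covariances σ_ij = r_ij · s_i · s_j:
  σ(I1,I2) = 0.46 × 1.62 × 1.18 = 0.8793
  σ(I1,I3) = 0.39 × 1.62 × 0.87 = 0.5497
  σ(I1,I4) = 0.58 × 1.62 × 1.13 = 1.0617
  σ(I2,I3) = 0.43 × 1.18 × 0.87 = 0.4414
  σ(I2,I4) = 0.33 × 1.18 × 1.13 = 0.4400
  σ(I3,I4) = 0.25 × 0.87 × 1.13 = 0.2458
σ²_T = Σσ²ᵢ + 2·Σσ_ij = 6.0506 + 2 × 3.6179 = 13.2864
α = (4/3)·(1 − 6.0506/13.2864) = 0.73

α = 0.73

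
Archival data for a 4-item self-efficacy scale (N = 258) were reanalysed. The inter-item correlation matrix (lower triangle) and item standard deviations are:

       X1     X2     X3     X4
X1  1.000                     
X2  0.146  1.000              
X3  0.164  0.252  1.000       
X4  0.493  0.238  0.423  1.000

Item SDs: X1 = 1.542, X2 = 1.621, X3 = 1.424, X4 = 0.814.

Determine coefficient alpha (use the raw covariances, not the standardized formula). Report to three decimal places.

Σσ²ᵢ = 1.542² + 1.621² + 1.424² + 0.814² = 7.6958
Covariances σ_ij = r_ij · s_i · s_j:
  σ(X1,X2) = 0.146 × 1.542 × 1.621 = 0.3649
  σ(X1,X3) = 0.164 × 1.542 × 1.424 = 0.3601
  σ(X1,X4) = 0.493 × 1.542 × 0.814 = 0.6188
  σ(X2,X3) = 0.252 × 1.621 × 1.424 = 0.5817
  σ(X2,X4) = 0.238 × 1.621 × 0.814 = 0.3140
  σ(X3,X4) = 0.423 × 1.424 × 0.814 = 0.4903
σ²_T = Σσ²ᵢ + 2·Σσ_ij = 7.6958 + 2 × 2.7298 = 13.1554
α = (4/3)·(1 − 7.6958/13.1554) = 0.553

α = 0.553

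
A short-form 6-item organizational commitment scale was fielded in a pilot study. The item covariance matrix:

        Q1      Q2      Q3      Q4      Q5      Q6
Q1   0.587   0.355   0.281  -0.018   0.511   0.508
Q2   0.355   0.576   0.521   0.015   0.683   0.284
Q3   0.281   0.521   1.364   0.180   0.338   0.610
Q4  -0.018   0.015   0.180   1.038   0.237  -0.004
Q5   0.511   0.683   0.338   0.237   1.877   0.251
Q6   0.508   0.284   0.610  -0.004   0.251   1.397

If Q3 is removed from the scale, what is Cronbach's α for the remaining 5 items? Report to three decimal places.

Remaining items: Q1, Q2, Q4, Q5, Q6 (k = 5).
Σσᵢ² = 0.587 + 0.576 + 1.038 + 1.877 + 1.397 = 5.475
Var(T) = 5.475 + 2 × 2.822 = 11.119
α (item deleted) = (5/4)·(1 − 5.475/11.119) = 0.634

Cronbach's α = 0.634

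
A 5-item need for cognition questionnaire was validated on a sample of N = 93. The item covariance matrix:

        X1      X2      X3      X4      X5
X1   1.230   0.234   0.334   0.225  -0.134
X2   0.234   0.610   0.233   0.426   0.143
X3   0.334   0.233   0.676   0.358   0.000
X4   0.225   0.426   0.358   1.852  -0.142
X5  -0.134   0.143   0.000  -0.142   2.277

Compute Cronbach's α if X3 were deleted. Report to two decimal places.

Remaining items: X1, X2, X4, X5 (k = 4).
Σσ²ᵢ = 1.230 + 0.610 + 1.852 + 2.277 = 5.969
Var(T) = 5.969 + 2 × 0.752 = 7.473
α (item deleted) = (4/3)·(1 − 5.969/7.473) = 0.27

Cronbach's α = 0.27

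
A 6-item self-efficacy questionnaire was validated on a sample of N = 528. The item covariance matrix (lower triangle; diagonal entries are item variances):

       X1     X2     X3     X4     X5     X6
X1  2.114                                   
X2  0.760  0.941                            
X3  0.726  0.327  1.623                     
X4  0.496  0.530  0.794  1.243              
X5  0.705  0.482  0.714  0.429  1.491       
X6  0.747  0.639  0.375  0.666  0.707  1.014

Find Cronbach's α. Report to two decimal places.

Σσᵢ² = 2.114 + 0.941 + 1.623 + 1.243 + 1.491 + 1.014 = 8.426
Sum of the distinct covariances = 9.097
total variance = 8.426 + 2 × 9.097 = 26.620
α = (k/(k−1))·(1 − Σσᵢ²/total variance) = (6/5)·(1 − 8.426/26.620) = 0.82

Cronbach's α = 0.82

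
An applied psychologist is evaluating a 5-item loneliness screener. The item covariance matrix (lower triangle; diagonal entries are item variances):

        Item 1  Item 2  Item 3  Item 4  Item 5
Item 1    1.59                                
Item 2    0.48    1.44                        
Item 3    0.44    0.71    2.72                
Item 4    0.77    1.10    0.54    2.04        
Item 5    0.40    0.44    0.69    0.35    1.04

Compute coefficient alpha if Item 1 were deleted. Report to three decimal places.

coefficient alpha = 0.685

Remaining items: Item 2, Item 3, Item 4, Item 5 (k = 4).
ΣVar(i) = 1.44 + 2.72 + 2.04 + 1.04 = 7.24
σ²_T = 7.24 + 2 × 3.83 = 14.90
α (item deleted) = (4/3)·(1 − 7.24/14.90) = 0.685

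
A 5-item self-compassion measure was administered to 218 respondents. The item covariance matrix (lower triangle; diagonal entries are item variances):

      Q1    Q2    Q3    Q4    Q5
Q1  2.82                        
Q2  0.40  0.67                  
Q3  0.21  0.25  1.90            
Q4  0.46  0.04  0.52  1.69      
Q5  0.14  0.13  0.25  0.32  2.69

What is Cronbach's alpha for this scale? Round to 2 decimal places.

Cronbach's alpha = 0.45

sum of item variances = 2.82 + 0.67 + 1.90 + 1.69 + 2.69 = 9.77
Sum of the distinct covariances = 2.72
Var(T) = 9.77 + 2 × 2.72 = 15.21
α = (k/(k−1))·(1 − sum of item variances/Var(T)) = (5/4)·(1 − 9.77/15.21) = 0.45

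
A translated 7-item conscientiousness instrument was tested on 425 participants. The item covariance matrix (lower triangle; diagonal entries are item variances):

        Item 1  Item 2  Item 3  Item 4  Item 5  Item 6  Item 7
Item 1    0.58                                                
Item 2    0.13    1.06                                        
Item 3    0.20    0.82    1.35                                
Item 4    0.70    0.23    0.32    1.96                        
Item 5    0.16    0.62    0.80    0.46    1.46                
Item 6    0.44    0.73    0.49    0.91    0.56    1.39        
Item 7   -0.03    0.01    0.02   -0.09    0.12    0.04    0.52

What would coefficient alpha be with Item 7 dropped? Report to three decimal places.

α = 0.792

Remaining items: Item 1, Item 2, Item 3, Item 4, Item 5, Item 6 (k = 6).
Σσᵢ² = 0.58 + 1.06 + 1.35 + 1.96 + 1.46 + 1.39 = 7.80
σ²_total = 7.80 + 2 × 7.57 = 22.94
α (item deleted) = (6/5)·(1 − 7.80/22.94) = 0.792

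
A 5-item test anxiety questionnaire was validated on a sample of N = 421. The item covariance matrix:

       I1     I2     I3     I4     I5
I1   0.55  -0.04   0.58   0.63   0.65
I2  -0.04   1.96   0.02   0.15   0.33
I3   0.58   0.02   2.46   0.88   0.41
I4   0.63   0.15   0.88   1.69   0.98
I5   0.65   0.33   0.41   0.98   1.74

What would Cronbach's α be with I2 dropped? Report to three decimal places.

Cronbach's α = 0.749

Remaining items: I1, I3, I4, I5 (k = 4).
ΣVar(i) = 0.55 + 2.46 + 1.69 + 1.74 = 6.44
total variance = 6.44 + 2 × 4.13 = 14.70
α (item deleted) = (4/3)·(1 − 6.44/14.70) = 0.749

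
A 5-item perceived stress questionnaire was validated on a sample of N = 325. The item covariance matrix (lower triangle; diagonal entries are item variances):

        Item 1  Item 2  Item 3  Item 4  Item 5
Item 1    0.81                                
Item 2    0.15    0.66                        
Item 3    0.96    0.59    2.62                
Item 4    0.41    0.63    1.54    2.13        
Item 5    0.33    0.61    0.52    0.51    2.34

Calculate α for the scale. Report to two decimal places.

ΣVar(i) = 0.81 + 0.66 + 2.62 + 2.13 + 2.34 = 8.56
Sum of off-diagonal covariances = 6.25
σ²_T = 8.56 + 2 × 6.25 = 21.06
α = (k/(k−1))·(1 − ΣVar(i)/σ²_T) = (5/4)·(1 − 8.56/21.06) = 0.74

α = 0.74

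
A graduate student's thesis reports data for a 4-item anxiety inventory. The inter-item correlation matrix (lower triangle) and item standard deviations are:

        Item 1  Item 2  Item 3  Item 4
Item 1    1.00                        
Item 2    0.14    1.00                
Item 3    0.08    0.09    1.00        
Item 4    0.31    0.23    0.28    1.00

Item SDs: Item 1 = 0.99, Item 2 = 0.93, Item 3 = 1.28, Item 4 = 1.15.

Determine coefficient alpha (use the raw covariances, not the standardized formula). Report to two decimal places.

coefficient alpha = 0.48

Σσ²ᵢ = 0.99² + 0.93² + 1.28² + 1.15² = 4.8059
Covariances σ_ij = r_ij · s_i · s_j:
  σ(Item 1,Item 2) = 0.14 × 0.99 × 0.93 = 0.1289
  σ(Item 1,Item 3) = 0.08 × 0.99 × 1.28 = 0.1014
  σ(Item 1,Item 4) = 0.31 × 0.99 × 1.15 = 0.3529
  σ(Item 2,Item 3) = 0.09 × 0.93 × 1.28 = 0.1071
  σ(Item 2,Item 4) = 0.23 × 0.93 × 1.15 = 0.2460
  σ(Item 3,Item 4) = 0.28 × 1.28 × 1.15 = 0.4122
σ²_T = Σσ²ᵢ + 2·Σσ_ij = 4.8059 + 2 × 1.3485 = 7.5029
α = (4/3)·(1 − 4.8059/7.5029) = 0.48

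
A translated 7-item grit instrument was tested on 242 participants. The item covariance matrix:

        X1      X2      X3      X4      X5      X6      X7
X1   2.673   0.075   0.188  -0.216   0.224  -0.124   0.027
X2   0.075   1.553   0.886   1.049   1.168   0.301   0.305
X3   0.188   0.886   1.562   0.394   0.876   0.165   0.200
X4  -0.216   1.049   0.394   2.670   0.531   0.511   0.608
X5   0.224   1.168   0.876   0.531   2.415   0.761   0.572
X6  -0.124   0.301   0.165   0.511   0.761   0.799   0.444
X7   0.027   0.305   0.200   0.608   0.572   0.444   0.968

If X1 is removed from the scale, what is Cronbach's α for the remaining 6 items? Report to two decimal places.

Remaining items: X2, X3, X4, X5, X6, X7 (k = 6).
ΣVar(i) = 1.553 + 1.562 + 2.670 + 2.415 + 0.799 + 0.968 = 9.967
σ²_T = 9.967 + 2 × 8.771 = 27.509
α (item deleted) = (6/5)·(1 − 9.967/27.509) = 0.77

α = 0.77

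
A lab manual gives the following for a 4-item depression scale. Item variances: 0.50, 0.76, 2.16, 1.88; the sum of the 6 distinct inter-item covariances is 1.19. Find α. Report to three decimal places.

α = 0.413

Σσᵢ² = 0.50 + 0.76 + 2.16 + 1.88 = 5.30
Sum of distinct covariances = 1.19
σ²_T = Σσᵢ² + 2·Σcov = 5.30 + 2 × 1.19 = 7.68
α = (4/3)·(1 − 5.30/7.68) = 0.413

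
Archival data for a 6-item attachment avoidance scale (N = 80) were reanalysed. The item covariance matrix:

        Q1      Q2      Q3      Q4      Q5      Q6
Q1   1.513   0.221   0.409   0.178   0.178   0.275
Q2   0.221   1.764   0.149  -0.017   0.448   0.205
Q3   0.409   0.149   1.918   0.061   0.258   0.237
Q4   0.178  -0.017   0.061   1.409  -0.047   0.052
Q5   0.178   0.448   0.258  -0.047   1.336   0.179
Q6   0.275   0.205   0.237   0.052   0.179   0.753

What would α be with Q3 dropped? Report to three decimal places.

Remaining items: Q1, Q2, Q4, Q5, Q6 (k = 5).
Σσ²ᵢ = 1.513 + 1.764 + 1.409 + 1.336 + 0.753 = 6.775
σ²_total = 6.775 + 2 × 1.672 = 10.119
α (item deleted) = (5/4)·(1 − 6.775/10.119) = 0.413

α = 0.413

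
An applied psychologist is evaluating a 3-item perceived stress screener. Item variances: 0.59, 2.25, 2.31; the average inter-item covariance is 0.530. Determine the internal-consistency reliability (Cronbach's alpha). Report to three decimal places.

Cronbach's alpha = 0.573

Σσ²ᵢ = 0.59 + 2.25 + 2.31 = 5.15
Sum of the 3 distinct covariances = 3 × 0.530 = 1.590
Var(T) = Σσ²ᵢ + 2·Σcov = 5.15 + 2 × 1.590 = 8.330
α = (3/2)·(1 − 5.15/8.330) = 0.573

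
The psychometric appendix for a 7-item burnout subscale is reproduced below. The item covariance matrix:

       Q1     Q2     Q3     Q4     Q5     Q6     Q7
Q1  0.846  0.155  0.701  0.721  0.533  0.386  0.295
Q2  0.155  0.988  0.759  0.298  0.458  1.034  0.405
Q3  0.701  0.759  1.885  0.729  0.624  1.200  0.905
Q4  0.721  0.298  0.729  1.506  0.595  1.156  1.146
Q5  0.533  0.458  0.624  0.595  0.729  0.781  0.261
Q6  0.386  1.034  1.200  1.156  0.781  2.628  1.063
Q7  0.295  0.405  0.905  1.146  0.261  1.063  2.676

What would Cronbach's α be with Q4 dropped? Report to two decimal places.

Remaining items: Q1, Q2, Q3, Q5, Q6, Q7 (k = 6).
ΣVar(i) = 0.846 + 0.988 + 1.885 + 0.729 + 2.628 + 2.676 = 9.752
total variance = 9.752 + 2 × 9.560 = 28.872
α (item deleted) = (6/5)·(1 − 9.752/28.872) = 0.79

α = 0.79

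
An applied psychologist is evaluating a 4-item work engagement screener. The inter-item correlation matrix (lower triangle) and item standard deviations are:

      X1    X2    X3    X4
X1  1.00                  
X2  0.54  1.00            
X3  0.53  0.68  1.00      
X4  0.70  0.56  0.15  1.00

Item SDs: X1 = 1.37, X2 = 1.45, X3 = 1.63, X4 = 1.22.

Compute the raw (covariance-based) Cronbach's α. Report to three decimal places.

Cronbach's α = 0.812

Σσ²ᵢ = 1.37² + 1.45² + 1.63² + 1.22² = 8.1247
Covariances σ_ij = r_ij · s_i · s_j:
  σ(X1,X2) = 0.54 × 1.37 × 1.45 = 1.0727
  σ(X1,X3) = 0.53 × 1.37 × 1.63 = 1.1835
  σ(X1,X4) = 0.70 × 1.37 × 1.22 = 1.1700
  σ(X2,X3) = 0.68 × 1.45 × 1.63 = 1.6072
  σ(X2,X4) = 0.56 × 1.45 × 1.22 = 0.9906
  σ(X3,X4) = 0.15 × 1.63 × 1.22 = 0.2983
σ²_T = Σσ²ᵢ + 2·Σσ_ij = 8.1247 + 2 × 6.3223 = 20.7693
α = (4/3)·(1 − 8.1247/20.7693) = 0.812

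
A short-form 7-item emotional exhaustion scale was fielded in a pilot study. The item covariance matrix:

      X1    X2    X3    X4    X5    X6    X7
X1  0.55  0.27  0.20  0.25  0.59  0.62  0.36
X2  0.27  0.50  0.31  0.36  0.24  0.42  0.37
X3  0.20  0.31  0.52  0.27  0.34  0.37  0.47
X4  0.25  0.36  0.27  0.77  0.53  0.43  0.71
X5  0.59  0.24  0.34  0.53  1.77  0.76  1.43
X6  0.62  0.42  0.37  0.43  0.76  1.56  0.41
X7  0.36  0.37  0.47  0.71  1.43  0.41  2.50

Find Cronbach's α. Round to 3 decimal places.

Cronbach's α = 0.821

sum of item variances = 0.55 + 0.50 + 0.52 + 0.77 + 1.77 + 1.56 + 2.50 = 8.17
Σ_{i<j} σ_ij = 9.71
Var(T) = 8.17 + 2 × 9.71 = 27.59
α = (k/(k−1))·(1 − sum of item variances/Var(T)) = (7/6)·(1 − 8.17/27.59) = 0.821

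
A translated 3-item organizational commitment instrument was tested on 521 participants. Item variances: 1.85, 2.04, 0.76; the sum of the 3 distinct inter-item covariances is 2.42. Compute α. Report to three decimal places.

α = 0.765

Σσᵢ² = 1.85 + 2.04 + 0.76 = 4.65
Sum of distinct covariances = 2.42
total variance = Σσᵢ² + 2·Σcov = 4.65 + 2 × 2.42 = 9.49
α = (3/2)·(1 − 4.65/9.49) = 0.765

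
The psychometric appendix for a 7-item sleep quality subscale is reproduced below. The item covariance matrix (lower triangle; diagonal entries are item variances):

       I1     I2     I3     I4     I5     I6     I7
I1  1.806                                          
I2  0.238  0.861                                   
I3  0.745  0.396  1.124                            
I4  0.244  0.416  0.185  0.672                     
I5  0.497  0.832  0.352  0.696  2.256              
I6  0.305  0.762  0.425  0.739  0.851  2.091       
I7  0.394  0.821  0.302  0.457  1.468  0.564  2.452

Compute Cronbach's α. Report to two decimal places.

sum of item variances = 1.806 + 0.861 + 1.124 + 0.672 + 2.256 + 2.091 + 2.452 = 11.262
Sum of the distinct covariances = 11.689
Var(T) = 11.262 + 2 × 11.689 = 34.640
α = (k/(k−1))·(1 − sum of item variances/Var(T)) = (7/6)·(1 − 11.262/34.640) = 0.79

α = 0.79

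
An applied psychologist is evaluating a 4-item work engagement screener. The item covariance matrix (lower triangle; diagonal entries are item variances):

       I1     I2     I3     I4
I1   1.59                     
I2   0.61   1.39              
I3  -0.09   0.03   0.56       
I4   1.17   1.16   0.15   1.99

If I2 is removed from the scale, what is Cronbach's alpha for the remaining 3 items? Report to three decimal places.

Remaining items: I1, I3, I4 (k = 3).
ΣVar(i) = 1.59 + 0.56 + 1.99 = 4.14
Var(T) = 4.14 + 2 × 1.23 = 6.60
α (item deleted) = (3/2)·(1 − 4.14/6.60) = 0.559

α = 0.559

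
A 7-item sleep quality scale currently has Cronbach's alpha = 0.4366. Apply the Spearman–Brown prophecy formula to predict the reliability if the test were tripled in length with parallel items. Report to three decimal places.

Length factor m = 3
α' = m·α / (1 + (m−1)·α)
   = 3 × 0.4366 / (1 + (3 − 1) × 0.4366)
   = 1.3098 / 1.8732 = 0.699

predicted reliability = 0.699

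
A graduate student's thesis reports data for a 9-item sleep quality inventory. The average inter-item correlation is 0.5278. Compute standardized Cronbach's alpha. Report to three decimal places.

Standardized α = k·r̄ / (1 + (k−1)·r̄) = 9 × 0.5278 / (1 + 8 × 0.5278)
  = 4.7502 / 5.2224 = 0.910

standardized Cronbach's alpha = 0.910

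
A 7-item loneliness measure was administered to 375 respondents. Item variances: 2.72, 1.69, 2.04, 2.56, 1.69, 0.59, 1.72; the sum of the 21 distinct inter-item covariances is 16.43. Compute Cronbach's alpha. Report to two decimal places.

α = 0.84

sum of item variances = 2.72 + 1.69 + 2.04 + 2.56 + 1.69 + 0.59 + 1.72 = 13.01
Sum of distinct covariances = 16.43
Var(T) = sum of item variances + 2·Σcov = 13.01 + 2 × 16.43 = 45.87
α = (7/6)·(1 − 13.01/45.87) = 0.84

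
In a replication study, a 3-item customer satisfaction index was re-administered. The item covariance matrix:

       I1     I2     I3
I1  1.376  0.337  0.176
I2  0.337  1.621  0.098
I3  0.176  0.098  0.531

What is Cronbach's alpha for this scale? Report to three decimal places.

Cronbach's alpha = 0.386

ΣVar(i) = 1.376 + 1.621 + 0.531 = 3.528
Σ_{i<j} σ_ij = 0.611
total variance = 3.528 + 2 × 0.611 = 4.750
α = (k/(k−1))·(1 − ΣVar(i)/total variance) = (3/2)·(1 − 3.528/4.750) = 0.386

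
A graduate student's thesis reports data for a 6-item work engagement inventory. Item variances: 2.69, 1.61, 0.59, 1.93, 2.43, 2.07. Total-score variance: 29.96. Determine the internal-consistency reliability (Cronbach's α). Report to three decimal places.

Cronbach's α = 0.747

sum of item variances = 2.69 + 1.61 + 0.59 + 1.93 + 2.43 + 2.07 = 11.32
α = (k/(k−1))·(1 − sum of item variances/σ²_T) = (6/5)·(1 − 11.32/29.96) = 0.747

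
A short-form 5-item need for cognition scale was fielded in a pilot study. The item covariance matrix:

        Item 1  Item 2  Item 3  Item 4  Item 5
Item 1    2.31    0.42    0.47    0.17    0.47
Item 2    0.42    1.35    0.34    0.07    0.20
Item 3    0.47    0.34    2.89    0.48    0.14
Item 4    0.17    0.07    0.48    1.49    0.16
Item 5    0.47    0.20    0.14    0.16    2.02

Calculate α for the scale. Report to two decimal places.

α = 0.46

sum of item variances = 2.31 + 1.35 + 2.89 + 1.49 + 2.02 = 10.06
Σ_{i<j} σ_ij = 2.92
σ²_T = 10.06 + 2 × 2.92 = 15.90
α = (k/(k−1))·(1 − sum of item variances/σ²_T) = (5/4)·(1 − 10.06/15.90) = 0.46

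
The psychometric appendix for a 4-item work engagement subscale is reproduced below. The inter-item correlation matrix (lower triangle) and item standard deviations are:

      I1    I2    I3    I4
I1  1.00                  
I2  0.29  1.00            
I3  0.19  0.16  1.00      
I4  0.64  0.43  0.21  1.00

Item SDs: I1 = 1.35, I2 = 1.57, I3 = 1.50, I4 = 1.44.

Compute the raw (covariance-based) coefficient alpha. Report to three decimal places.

coefficient alpha = 0.646

Σσ²ᵢ = 1.35² + 1.57² + 1.50² + 1.44² = 8.6110
Covariances σ_ij = r_ij · s_i · s_j:
  σ(I1,I2) = 0.29 × 1.35 × 1.57 = 0.6147
  σ(I1,I3) = 0.19 × 1.35 × 1.50 = 0.3848
  σ(I1,I4) = 0.64 × 1.35 × 1.44 = 1.2442
  σ(I2,I3) = 0.16 × 1.57 × 1.50 = 0.3768
  σ(I2,I4) = 0.43 × 1.57 × 1.44 = 0.9721
  σ(I3,I4) = 0.21 × 1.50 × 1.44 = 0.4536
σ²_T = Σσ²ᵢ + 2·Σσ_ij = 8.6110 + 2 × 4.0462 = 16.7034
α = (4/3)·(1 − 8.6110/16.7034) = 0.646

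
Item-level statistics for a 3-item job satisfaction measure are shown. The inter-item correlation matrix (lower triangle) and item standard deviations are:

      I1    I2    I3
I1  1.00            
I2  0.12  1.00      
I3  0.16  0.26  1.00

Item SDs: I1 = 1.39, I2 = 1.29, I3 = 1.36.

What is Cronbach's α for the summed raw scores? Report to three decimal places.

Σσ²ᵢ = 1.39² + 1.29² + 1.36² = 5.4458
Covariances σ_ij = r_ij · s_i · s_j:
  σ(I1,I2) = 0.12 × 1.39 × 1.29 = 0.2152
  σ(I1,I3) = 0.16 × 1.39 × 1.36 = 0.3025
  σ(I2,I3) = 0.26 × 1.29 × 1.36 = 0.4561
σ²_T = Σσ²ᵢ + 2·Σσ_ij = 5.4458 + 2 × 0.9738 = 7.3934
α = (3/2)·(1 − 5.4458/7.3934) = 0.395

Cronbach's α = 0.395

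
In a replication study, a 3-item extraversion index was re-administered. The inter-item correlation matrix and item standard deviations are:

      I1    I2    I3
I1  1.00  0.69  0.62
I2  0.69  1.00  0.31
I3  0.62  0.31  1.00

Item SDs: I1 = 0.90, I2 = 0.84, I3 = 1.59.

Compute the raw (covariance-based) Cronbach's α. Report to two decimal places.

α = 0.71

Σσ²ᵢ = 0.90² + 0.84² + 1.59² = 4.0437
Covariances σ_ij = r_ij · s_i · s_j:
  σ(I1,I2) = 0.69 × 0.90 × 0.84 = 0.5216
  σ(I1,I3) = 0.62 × 0.90 × 1.59 = 0.8872
  σ(I2,I3) = 0.31 × 0.84 × 1.59 = 0.4140
σ²_T = Σσ²ᵢ + 2·Σσ_ij = 4.0437 + 2 × 1.8228 = 7.6893
α = (3/2)·(1 − 4.0437/7.6893) = 0.71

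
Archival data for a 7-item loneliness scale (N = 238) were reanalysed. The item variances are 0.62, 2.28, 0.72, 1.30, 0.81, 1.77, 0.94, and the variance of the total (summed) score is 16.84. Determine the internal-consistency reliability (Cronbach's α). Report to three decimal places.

ΣVar(i) = 0.62 + 2.28 + 0.72 + 1.30 + 0.81 + 1.77 + 0.94 = 8.44
α = (k/(k−1))·(1 − ΣVar(i)/σ²_total) = (7/6)·(1 − 8.44/16.84) = 0.582

Cronbach's α = 0.582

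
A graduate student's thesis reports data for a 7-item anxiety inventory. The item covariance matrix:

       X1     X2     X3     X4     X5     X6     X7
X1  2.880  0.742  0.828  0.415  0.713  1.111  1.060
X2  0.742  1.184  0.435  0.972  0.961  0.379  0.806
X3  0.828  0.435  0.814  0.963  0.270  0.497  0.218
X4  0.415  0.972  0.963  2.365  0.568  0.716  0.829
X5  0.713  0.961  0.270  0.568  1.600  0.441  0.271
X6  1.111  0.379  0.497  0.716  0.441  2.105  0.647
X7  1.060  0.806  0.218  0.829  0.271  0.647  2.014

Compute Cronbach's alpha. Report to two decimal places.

α = 0.79

Σσ²ᵢ = 2.880 + 1.184 + 0.814 + 2.365 + 1.600 + 2.105 + 2.014 = 12.962
Sum of the distinct covariances = 13.842
σ²_T = 12.962 + 2 × 13.842 = 40.646
α = (k/(k−1))·(1 − Σσ²ᵢ/σ²_T) = (7/6)·(1 − 12.962/40.646) = 0.79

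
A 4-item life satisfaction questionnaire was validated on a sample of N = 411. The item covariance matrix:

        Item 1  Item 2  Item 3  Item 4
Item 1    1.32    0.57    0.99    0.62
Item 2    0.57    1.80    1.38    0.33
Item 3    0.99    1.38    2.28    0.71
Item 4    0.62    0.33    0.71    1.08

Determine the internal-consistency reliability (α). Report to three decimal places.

α = 0.782

ΣVar(i) = 1.32 + 1.80 + 2.28 + 1.08 = 6.48
Σ_{i<j} σ_ij = 4.60
σ²_total = 6.48 + 2 × 4.60 = 15.68
α = (k/(k−1))·(1 − ΣVar(i)/σ²_total) = (4/3)·(1 − 6.48/15.68) = 0.782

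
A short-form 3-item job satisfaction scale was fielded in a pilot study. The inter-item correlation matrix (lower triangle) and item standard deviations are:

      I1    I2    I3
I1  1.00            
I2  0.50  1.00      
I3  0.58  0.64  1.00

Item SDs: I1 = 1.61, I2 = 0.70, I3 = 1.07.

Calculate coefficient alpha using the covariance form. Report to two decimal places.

Σσ²ᵢ = 1.61² + 0.70² + 1.07² = 4.2270
Covariances σ_ij = r_ij · s_i · s_j:
  σ(I1,I2) = 0.50 × 1.61 × 0.70 = 0.5635
  σ(I1,I3) = 0.58 × 1.61 × 1.07 = 0.9992
  σ(I2,I3) = 0.64 × 0.70 × 1.07 = 0.4794
σ²_T = Σσ²ᵢ + 2·Σσ_ij = 4.2270 + 2 × 2.0421 = 8.3112
α = (3/2)·(1 − 4.2270/8.3112) = 0.74

α = 0.74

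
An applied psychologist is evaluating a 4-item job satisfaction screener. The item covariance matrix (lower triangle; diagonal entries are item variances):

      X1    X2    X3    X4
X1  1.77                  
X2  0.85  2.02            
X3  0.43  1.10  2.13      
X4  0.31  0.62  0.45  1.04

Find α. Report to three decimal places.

ΣVar(i) = 1.77 + 2.02 + 2.13 + 1.04 = 6.96
Σ_{i<j} σ_ij = 3.76
total variance = 6.96 + 2 × 3.76 = 14.48
α = (k/(k−1))·(1 − ΣVar(i)/total variance) = (4/3)·(1 − 6.96/14.48) = 0.692

α = 0.692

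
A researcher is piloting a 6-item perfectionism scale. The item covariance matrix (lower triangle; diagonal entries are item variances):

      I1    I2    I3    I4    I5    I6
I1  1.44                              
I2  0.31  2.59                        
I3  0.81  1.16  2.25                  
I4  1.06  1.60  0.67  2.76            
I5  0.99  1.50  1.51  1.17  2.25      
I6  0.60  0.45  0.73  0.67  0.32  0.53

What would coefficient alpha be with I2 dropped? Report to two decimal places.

coefficient alpha = 0.81

Remaining items: I1, I3, I4, I5, I6 (k = 5).
Σσᵢ² = 1.44 + 2.25 + 2.76 + 2.25 + 0.53 = 9.23
σ²_T = 9.23 + 2 × 8.53 = 26.29
α (item deleted) = (5/4)·(1 − 9.23/26.29) = 0.81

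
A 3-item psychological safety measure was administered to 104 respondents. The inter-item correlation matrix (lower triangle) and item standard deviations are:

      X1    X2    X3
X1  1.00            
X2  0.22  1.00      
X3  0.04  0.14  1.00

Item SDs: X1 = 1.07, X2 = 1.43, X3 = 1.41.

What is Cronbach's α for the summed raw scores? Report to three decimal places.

α = 0.312

Σσ²ᵢ = 1.07² + 1.43² + 1.41² = 5.1779
Covariances σ_ij = r_ij · s_i · s_j:
  σ(X1,X2) = 0.22 × 1.07 × 1.43 = 0.3366
  σ(X1,X3) = 0.04 × 1.07 × 1.41 = 0.0603
  σ(X2,X3) = 0.14 × 1.43 × 1.41 = 0.2823
σ²_T = Σσ²ᵢ + 2·Σσ_ij = 5.1779 + 2 × 0.6792 = 6.5363
α = (3/2)·(1 − 5.1779/6.5363) = 0.312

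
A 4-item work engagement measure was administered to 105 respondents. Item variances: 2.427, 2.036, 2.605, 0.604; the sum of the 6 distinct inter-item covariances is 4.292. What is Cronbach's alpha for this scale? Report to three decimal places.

Σσᵢ² = 2.427 + 2.036 + 2.605 + 0.604 = 7.672
Sum of distinct covariances = 4.292
σ²_T = Σσᵢ² + 2·Σcov = 7.672 + 2 × 4.292 = 16.256
α = (4/3)·(1 − 7.672/16.256) = 0.704

Cronbach's alpha = 0.704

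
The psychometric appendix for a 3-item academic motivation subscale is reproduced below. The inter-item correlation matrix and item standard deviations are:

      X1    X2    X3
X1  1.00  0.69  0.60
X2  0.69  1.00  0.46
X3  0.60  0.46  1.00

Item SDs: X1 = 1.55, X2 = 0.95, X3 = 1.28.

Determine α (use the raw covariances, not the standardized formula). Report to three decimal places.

α = 0.792

Σσ²ᵢ = 1.55² + 0.95² + 1.28² = 4.9434
Covariances σ_ij = r_ij · s_i · s_j:
  σ(X1,X2) = 0.69 × 1.55 × 0.95 = 1.0160
  σ(X1,X3) = 0.60 × 1.55 × 1.28 = 1.1904
  σ(X2,X3) = 0.46 × 0.95 × 1.28 = 0.5594
σ²_T = Σσ²ᵢ + 2·Σσ_ij = 4.9434 + 2 × 2.7658 = 10.4750
α = (3/2)·(1 − 4.9434/10.4750) = 0.792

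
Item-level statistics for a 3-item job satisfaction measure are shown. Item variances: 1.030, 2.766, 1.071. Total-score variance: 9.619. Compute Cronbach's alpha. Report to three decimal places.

Σσᵢ² = 1.030 + 2.766 + 1.071 = 4.867
α = (k/(k−1))·(1 − Σσᵢ²/σ²_total) = (3/2)·(1 − 4.867/9.619) = 0.741

α = 0.741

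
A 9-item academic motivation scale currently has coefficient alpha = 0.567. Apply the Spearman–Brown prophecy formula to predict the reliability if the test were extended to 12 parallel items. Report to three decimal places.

predicted reliability = 0.636

Length factor m = 12/9 = 1.3333
α' = m·α / (1 + (m−1)·α)
   = 12/9 × 0.567 / (1 + (12/9 − 1) × 0.567)
   = 0.7560 / 1.1890 = 0.636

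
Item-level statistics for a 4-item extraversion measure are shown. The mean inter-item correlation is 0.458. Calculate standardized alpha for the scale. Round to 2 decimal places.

Standardized α = k·r̄ / (1 + (k−1)·r̄) = 4 × 0.458 / (1 + 3 × 0.458)
  = 1.8320 / 2.3740 = 0.77

standardized alpha = 0.77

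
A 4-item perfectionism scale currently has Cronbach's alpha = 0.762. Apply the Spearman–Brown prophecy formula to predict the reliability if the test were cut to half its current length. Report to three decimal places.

predicted reliability = 0.616

Length factor m = 1/2
α' = m·α / (1 − (1−m)·α)
   = 1/2 × 0.762 / (1 − (1 − 1/2) × 0.762)
   = 0.3810 / 0.6190 = 0.616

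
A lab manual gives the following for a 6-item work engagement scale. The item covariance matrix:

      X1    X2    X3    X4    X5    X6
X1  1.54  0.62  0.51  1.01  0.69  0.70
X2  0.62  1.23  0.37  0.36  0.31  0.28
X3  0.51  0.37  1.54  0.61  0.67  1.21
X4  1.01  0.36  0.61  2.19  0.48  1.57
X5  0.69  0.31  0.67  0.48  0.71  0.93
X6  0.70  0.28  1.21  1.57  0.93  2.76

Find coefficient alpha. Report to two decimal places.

Σσᵢ² = 1.54 + 1.23 + 1.54 + 2.19 + 0.71 + 2.76 = 9.97
Σ_{i<j} σ_ij = 10.32
σ²_total = 9.97 + 2 × 10.32 = 30.61
α = (k/(k−1))·(1 − Σσᵢ²/σ²_total) = (6/5)·(1 − 9.97/30.61) = 0.81

α = 0.81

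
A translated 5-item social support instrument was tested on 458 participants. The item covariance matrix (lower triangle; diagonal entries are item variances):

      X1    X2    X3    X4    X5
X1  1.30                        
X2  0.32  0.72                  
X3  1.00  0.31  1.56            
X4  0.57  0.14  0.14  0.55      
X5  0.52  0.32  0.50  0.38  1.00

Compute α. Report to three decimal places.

Σσᵢ² = 1.30 + 0.72 + 1.56 + 0.55 + 1.00 = 5.13
Sum of the distinct covariances = 4.20
σ²_total = 5.13 + 2 × 4.20 = 13.53
α = (k/(k−1))·(1 − Σσᵢ²/σ²_total) = (5/4)·(1 − 5.13/13.53) = 0.776

α = 0.776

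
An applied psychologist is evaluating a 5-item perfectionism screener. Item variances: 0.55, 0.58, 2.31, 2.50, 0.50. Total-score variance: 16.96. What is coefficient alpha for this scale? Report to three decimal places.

Σσ²ᵢ = 0.55 + 0.58 + 2.31 + 2.50 + 0.50 = 6.44
α = (k/(k−1))·(1 − Σσ²ᵢ/σ²_total) = (5/4)·(1 − 6.44/16.96) = 0.775

coefficient alpha = 0.775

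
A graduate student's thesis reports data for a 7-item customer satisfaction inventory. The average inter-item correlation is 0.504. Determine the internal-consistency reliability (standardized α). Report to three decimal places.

Standardized α = k·r̄ / (1 + (k−1)·r̄) = 7 × 0.504 / (1 + 6 × 0.504)
  = 3.5280 / 4.0240 = 0.877

α = 0.877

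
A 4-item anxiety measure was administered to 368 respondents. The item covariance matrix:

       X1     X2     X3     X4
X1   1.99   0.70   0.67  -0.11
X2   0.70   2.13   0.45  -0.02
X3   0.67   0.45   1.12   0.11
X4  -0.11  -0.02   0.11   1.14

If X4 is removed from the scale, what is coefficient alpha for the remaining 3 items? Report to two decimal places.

Remaining items: X1, X2, X3 (k = 3).
Σσ²ᵢ = 1.99 + 2.13 + 1.12 = 5.24
σ²_total = 5.24 + 2 × 1.82 = 8.88
α (item deleted) = (3/2)·(1 − 5.24/8.88) = 0.61

coefficient alpha = 0.61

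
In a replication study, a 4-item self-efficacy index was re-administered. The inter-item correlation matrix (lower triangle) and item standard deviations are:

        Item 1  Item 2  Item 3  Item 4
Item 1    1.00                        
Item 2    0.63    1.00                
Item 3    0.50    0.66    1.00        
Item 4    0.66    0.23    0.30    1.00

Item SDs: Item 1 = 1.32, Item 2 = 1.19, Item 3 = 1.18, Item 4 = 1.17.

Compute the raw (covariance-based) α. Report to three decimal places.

Σσ²ᵢ = 1.32² + 1.19² + 1.18² + 1.17² = 5.9198
Covariances σ_ij = r_ij · s_i · s_j:
  σ(Item 1,Item 2) = 0.63 × 1.32 × 1.19 = 0.9896
  σ(Item 1,Item 3) = 0.50 × 1.32 × 1.18 = 0.7788
  σ(Item 1,Item 4) = 0.66 × 1.32 × 1.17 = 1.0193
  σ(Item 2,Item 3) = 0.66 × 1.19 × 1.18 = 0.9268
  σ(Item 2,Item 4) = 0.23 × 1.19 × 1.17 = 0.3202
  σ(Item 3,Item 4) = 0.30 × 1.18 × 1.17 = 0.4142
σ²_T = Σσ²ᵢ + 2·Σσ_ij = 5.9198 + 2 × 4.4489 = 14.8176
α = (4/3)·(1 − 5.9198/14.8176) = 0.801

α = 0.801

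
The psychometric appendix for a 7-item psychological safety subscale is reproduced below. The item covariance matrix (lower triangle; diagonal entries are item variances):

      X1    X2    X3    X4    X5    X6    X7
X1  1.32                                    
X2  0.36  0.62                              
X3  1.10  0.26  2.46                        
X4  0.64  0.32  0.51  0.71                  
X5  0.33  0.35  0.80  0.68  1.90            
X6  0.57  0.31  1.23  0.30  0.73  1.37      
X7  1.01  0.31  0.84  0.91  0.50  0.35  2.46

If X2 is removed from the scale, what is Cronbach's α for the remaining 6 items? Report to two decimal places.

Remaining items: X1, X3, X4, X5, X6, X7 (k = 6).
sum of item variances = 1.32 + 2.46 + 0.71 + 1.90 + 1.37 + 2.46 = 10.22
σ²_total = 10.22 + 2 × 10.50 = 31.22
α (item deleted) = (6/5)·(1 − 10.22/31.22) = 0.81

α = 0.81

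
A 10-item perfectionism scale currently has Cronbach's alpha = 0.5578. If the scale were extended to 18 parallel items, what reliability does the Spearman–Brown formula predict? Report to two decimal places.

predicted reliability = 0.69

Length factor m = 18/10 = 1.8000
α' = m·α / (1 + (m−1)·α)
   = 18/10 × 0.5578 / (1 + (18/10 − 1) × 0.5578)
   = 1.0040 / 1.4462 = 0.69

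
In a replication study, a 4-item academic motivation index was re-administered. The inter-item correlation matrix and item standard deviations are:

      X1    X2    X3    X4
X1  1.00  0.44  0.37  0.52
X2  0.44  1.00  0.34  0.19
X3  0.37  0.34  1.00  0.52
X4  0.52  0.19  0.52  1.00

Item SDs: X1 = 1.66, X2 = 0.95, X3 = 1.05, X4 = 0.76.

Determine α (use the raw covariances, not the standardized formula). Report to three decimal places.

α = 0.693

Σσ²ᵢ = 1.66² + 0.95² + 1.05² + 0.76² = 5.3382
Covariances σ_ij = r_ij · s_i · s_j:
  σ(X1,X2) = 0.44 × 1.66 × 0.95 = 0.6939
  σ(X1,X3) = 0.37 × 1.66 × 1.05 = 0.6449
  σ(X1,X4) = 0.52 × 1.66 × 0.76 = 0.6560
  σ(X2,X3) = 0.34 × 0.95 × 1.05 = 0.3392
  σ(X2,X4) = 0.19 × 0.95 × 0.76 = 0.1372
  σ(X3,X4) = 0.52 × 1.05 × 0.76 = 0.4150
σ²_T = Σσ²ᵢ + 2·Σσ_ij = 5.3382 + 2 × 2.8862 = 11.1106
α = (4/3)·(1 − 5.3382/11.1106) = 0.693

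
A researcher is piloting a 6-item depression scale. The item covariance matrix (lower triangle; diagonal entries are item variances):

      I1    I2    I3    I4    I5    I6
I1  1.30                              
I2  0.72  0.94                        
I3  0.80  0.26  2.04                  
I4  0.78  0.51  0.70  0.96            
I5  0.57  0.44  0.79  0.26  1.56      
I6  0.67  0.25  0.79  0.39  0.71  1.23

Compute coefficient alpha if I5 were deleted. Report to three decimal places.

Remaining items: I1, I2, I3, I4, I6 (k = 5).
Σσ²ᵢ = 1.30 + 0.94 + 2.04 + 0.96 + 1.23 = 6.47
Var(T) = 6.47 + 2 × 5.87 = 18.21
α (item deleted) = (5/4)·(1 − 6.47/18.21) = 0.806

coefficient alpha = 0.806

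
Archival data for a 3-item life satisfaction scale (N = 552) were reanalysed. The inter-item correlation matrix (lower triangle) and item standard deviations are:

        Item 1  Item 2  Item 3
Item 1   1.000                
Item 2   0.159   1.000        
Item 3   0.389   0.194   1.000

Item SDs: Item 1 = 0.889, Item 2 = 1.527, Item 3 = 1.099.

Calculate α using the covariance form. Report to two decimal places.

α = 0.45

Σσ²ᵢ = 0.889² + 1.527² + 1.099² = 4.3299
Covariances σ_ij = r_ij · s_i · s_j:
  σ(Item 1,Item 2) = 0.159 × 0.889 × 1.527 = 0.2158
  σ(Item 1,Item 3) = 0.389 × 0.889 × 1.099 = 0.3801
  σ(Item 2,Item 3) = 0.194 × 1.527 × 1.099 = 0.3256
σ²_T = Σσ²ᵢ + 2·Σσ_ij = 4.3299 + 2 × 0.9215 = 6.1729
α = (3/2)·(1 − 4.3299/6.1729) = 0.45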